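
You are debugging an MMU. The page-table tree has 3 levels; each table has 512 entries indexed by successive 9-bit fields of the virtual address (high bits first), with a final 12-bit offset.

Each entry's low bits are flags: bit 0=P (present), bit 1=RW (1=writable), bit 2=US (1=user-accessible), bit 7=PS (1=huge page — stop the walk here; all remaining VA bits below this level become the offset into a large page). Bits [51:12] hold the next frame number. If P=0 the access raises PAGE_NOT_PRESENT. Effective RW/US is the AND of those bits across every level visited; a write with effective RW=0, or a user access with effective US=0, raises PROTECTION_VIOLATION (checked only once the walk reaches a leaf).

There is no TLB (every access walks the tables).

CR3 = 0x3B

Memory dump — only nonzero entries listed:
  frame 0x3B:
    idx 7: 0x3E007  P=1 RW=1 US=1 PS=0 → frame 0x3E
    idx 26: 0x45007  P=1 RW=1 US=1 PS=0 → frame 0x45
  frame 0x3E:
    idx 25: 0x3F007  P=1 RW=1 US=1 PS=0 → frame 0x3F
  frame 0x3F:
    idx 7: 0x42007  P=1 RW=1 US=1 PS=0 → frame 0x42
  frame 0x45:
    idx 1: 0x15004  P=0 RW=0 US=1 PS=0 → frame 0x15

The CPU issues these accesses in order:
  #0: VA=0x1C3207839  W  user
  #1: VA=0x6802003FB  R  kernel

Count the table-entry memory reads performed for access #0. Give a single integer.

Per-access translation:
#0 VA=0x1C3207839 (w,user):
  [0] read 0x3B idx=7: raw=0x3E007 flags P=1 W=1 U=1 S=0
  [1] read 0x3E idx=25: raw=0x3F007 flags P=1 W=1 U=1 S=0
  [2] read 0x3F idx=7: raw=0x42007 flags P=1 W=1 U=1 S=0
  → PA=0x42839  (3 entries read)
#1 VA=0x6802003FB (r,kernel):
  [0] read 0x3B idx=26: raw=0x45007 flags P=1 W=1 U=1 S=0
  [1] read 0x45 idx=1: raw=0x15004 flags P=0 W=0 U=1 S=0
  ✗ PAGE_NOT_PRESENT  [2 reads]

Entries read for #0: 3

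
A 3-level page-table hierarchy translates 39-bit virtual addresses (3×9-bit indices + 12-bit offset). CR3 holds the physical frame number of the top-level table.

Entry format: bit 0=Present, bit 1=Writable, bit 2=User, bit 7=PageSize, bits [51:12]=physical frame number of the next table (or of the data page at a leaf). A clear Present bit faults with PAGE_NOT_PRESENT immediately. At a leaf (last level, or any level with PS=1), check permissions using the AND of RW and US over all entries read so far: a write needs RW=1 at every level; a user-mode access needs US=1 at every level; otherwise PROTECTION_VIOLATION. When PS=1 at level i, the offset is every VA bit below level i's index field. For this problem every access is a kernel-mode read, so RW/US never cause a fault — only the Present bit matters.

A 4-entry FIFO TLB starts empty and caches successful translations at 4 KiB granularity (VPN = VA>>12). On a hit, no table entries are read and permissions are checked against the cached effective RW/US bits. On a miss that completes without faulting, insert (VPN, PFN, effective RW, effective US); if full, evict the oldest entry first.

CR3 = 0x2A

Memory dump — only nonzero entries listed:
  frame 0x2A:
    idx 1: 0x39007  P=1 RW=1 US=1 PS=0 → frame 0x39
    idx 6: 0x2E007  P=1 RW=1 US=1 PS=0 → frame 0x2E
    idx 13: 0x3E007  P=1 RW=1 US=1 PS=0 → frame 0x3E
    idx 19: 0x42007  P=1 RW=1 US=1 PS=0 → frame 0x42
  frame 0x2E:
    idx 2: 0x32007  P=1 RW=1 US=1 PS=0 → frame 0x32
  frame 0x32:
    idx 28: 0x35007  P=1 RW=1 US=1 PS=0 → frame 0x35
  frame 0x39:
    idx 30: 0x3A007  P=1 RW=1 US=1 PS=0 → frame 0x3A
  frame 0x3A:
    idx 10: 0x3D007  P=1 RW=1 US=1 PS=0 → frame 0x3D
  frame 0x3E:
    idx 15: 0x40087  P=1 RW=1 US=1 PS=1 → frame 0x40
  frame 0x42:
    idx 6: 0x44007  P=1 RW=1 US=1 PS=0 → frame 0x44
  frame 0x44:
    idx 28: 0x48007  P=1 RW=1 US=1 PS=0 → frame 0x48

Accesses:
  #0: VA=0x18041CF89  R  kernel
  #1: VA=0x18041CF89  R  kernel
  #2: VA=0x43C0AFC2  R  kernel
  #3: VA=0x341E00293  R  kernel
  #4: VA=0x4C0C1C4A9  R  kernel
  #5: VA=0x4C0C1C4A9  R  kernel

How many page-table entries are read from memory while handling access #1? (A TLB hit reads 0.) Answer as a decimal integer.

Per-access translation:
#0 VA=0x18041CF89 (r,kernel):
  L0: frame=0x2A idx=6 entry=0x2E007 [P=1 RW=1 US=1 PS=0]
  L1: frame=0x2E idx=2 entry=0x32007 [P=1 RW=1 US=1 PS=0]
  L2: frame=0x32 idx=28 entry=0x35007 [P=1 RW=1 US=1 PS=0]
  ✓ 0x35F89  — 3 lookups
#1 VA=0x18041CF89 (r,kernel):
  TLB hit vpn=0x18041C → PA=0x35F89
#2 VA=0x43C0AFC2 (r,kernel):
  L0: frame=0x2A idx=1 entry=0x39007 [P=1 RW=1 US=1 PS=0]
  L1: frame=0x39 idx=30 entry=0x3A007 [P=1 RW=1 US=1 PS=0]
  L2: frame=0x3A idx=10 entry=0x3D007 [P=1 RW=1 US=1 PS=0]
  ✓ 0x3DFC2  — 3 lookups
#3 VA=0x341E00293 (r,kernel):
  L0: frame=0x2A idx=13 entry=0x3E007 [P=1 RW=1 US=1 PS=0]
  L1: frame=0x3E idx=15 entry=0x40087 [P=1 RW=1 US=1 PS=1]
  ✓ 0x40293 (huge @L1)  — 2 lookups
#4 VA=0x4C0C1C4A9 (r,kernel):
  L0: frame=0x2A idx=19 entry=0x42007 [P=1 RW=1 US=1 PS=0]
  L1: frame=0x42 idx=6 entry=0x44007 [P=1 RW=1 US=1 PS=0]
  L2: frame=0x44 idx=28 entry=0x48007 [P=1 RW=1 US=1 PS=0]
  ✓ 0x484A9  — 3 lookups
#5 VA=0x4C0C1C4A9 (r,kernel):
  TLB hit vpn=0x4C0C1C → PA=0x484A9

Entries read for #1: 0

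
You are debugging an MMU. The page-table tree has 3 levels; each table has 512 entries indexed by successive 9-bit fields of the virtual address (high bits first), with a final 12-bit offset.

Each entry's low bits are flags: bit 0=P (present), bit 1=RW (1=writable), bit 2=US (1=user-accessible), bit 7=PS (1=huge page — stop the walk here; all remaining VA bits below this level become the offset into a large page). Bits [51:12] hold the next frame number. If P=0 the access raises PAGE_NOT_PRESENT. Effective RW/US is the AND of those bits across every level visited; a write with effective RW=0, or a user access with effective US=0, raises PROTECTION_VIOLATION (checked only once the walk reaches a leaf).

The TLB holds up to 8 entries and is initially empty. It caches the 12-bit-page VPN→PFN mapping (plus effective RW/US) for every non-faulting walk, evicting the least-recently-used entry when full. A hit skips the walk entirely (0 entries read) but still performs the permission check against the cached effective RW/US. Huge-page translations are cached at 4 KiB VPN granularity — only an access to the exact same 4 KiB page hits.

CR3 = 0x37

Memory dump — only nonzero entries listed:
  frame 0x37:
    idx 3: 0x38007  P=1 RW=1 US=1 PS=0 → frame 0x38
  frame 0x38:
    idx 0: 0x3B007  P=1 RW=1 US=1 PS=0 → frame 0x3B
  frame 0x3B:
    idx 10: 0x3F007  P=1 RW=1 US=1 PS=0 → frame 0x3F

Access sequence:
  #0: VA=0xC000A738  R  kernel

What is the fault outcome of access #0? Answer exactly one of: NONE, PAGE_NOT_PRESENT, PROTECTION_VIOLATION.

Walk each access:
#0 VA=0xC000A738 (r,kernel):
  L0: frame=0x37 idx=3 entry=0x38007 [P=1 RW=1 US=1 PS=0]
  L1: frame=0x38 idx=0 entry=0x3B007 [P=1 RW=1 US=1 PS=0]
  L2: frame=0x3B idx=10 entry=0x3F007 [P=1 RW=1 US=1 PS=0]
  ⇒ phys 0x3F738  [3 reads]

Access #0 fault: NONE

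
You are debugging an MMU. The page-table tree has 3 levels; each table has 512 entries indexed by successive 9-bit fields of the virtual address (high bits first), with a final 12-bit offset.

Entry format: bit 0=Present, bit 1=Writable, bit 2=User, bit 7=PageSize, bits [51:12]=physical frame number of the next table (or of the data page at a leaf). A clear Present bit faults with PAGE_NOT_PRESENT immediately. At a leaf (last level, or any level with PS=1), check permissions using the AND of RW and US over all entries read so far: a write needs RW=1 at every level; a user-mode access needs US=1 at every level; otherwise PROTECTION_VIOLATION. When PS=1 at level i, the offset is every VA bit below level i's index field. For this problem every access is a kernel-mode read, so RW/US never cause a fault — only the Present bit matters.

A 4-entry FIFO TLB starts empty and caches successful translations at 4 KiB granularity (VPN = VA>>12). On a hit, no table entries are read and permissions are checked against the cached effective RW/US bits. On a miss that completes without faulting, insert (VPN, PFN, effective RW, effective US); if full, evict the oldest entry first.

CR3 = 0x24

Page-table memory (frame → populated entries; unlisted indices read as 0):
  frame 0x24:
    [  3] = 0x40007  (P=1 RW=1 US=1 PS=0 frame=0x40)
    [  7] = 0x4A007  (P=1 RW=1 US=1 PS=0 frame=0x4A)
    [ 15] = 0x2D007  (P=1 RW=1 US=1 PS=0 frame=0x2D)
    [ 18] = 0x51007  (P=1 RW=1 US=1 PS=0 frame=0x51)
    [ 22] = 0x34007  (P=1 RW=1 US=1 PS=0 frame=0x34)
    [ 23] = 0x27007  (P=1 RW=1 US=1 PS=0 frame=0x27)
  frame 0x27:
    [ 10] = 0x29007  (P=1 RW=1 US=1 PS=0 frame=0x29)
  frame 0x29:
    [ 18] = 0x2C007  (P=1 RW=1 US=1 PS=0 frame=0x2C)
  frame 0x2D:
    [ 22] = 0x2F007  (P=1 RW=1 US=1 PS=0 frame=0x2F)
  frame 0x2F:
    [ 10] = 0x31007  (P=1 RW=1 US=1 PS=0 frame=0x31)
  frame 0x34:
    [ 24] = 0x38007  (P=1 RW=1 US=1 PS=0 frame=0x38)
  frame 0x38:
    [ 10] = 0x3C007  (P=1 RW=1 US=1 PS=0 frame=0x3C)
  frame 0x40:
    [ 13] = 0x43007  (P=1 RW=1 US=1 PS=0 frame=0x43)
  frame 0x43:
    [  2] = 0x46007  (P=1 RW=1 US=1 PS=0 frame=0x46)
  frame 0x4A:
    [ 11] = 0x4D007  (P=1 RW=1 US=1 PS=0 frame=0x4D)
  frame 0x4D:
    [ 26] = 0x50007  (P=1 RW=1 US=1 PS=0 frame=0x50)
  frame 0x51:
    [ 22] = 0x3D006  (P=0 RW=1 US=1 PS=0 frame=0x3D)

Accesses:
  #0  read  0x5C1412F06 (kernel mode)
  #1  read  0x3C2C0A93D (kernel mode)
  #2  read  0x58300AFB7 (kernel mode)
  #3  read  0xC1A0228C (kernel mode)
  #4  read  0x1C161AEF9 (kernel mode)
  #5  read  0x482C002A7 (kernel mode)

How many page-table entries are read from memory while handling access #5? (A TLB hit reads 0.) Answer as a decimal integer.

Per-access translation:
#0 VA=0x5C1412F06 (r,kernel):
  [0] read 0x24 idx=23: raw=0x27007 flags P=1 W=1 U=1 S=0
  [1] read 0x27 idx=10: raw=0x29007 flags P=1 W=1 U=1 S=0
  [2] read 0x29 idx=18: raw=0x2C007 flags P=1 W=1 U=1 S=0
  ⇒ phys 0x2CF06  [3 reads]
#1 VA=0x3C2C0A93D (r,kernel):
  [0] read 0x24 idx=15: raw=0x2D007 flags P=1 W=1 U=1 S=0
  [1] read 0x2D idx=22: raw=0x2F007 flags P=1 W=1 U=1 S=0
  [2] read 0x2F idx=10: raw=0x31007 flags P=1 W=1 U=1 S=0
  ⇒ phys 0x3193D  [3 reads]
#2 VA=0x58300AFB7 (r,kernel):
  [0] read 0x24 idx=22: raw=0x34007 flags P=1 W=1 U=1 S=0
  [1] read 0x34 idx=24: raw=0x38007 flags P=1 W=1 U=1 S=0
  [2] read 0x38 idx=10: raw=0x3C007 flags P=1 W=1 U=1 S=0
  ⇒ phys 0x3CFB7  [3 reads]
#3 VA=0xC1A0228C (r,kernel):
  [0] read 0x24 idx=3: raw=0x40007 flags P=1 W=1 U=1 S=0
  [1] read 0x40 idx=13: raw=0x43007 flags P=1 W=1 U=1 S=0
  [2] read 0x43 idx=2: raw=0x46007 flags P=1 W=1 U=1 S=0
  ⇒ phys 0x4628C  [3 reads]
#4 VA=0x1C161AEF9 (r,kernel):
  [0] read 0x24 idx=7: raw=0x4A007 flags P=1 W=1 U=1 S=0
  [1] read 0x4A idx=11: raw=0x4D007 flags P=1 W=1 U=1 S=0
  [2] read 0x4D idx=26: raw=0x50007 flags P=1 W=1 U=1 S=0
  ⇒ phys 0x50EF9  [3 reads]
#5 VA=0x482C002A7 (r,kernel):
  [0] read 0x24 idx=18: raw=0x51007 flags P=1 W=1 U=1 S=0
  [1] read 0x51 idx=22: raw=0x3D006 flags P=0 W=1 U=1 S=0
  ⇒ fault: PAGE_NOT_PRESENT  — 2 lookups

Entries read for #5: 2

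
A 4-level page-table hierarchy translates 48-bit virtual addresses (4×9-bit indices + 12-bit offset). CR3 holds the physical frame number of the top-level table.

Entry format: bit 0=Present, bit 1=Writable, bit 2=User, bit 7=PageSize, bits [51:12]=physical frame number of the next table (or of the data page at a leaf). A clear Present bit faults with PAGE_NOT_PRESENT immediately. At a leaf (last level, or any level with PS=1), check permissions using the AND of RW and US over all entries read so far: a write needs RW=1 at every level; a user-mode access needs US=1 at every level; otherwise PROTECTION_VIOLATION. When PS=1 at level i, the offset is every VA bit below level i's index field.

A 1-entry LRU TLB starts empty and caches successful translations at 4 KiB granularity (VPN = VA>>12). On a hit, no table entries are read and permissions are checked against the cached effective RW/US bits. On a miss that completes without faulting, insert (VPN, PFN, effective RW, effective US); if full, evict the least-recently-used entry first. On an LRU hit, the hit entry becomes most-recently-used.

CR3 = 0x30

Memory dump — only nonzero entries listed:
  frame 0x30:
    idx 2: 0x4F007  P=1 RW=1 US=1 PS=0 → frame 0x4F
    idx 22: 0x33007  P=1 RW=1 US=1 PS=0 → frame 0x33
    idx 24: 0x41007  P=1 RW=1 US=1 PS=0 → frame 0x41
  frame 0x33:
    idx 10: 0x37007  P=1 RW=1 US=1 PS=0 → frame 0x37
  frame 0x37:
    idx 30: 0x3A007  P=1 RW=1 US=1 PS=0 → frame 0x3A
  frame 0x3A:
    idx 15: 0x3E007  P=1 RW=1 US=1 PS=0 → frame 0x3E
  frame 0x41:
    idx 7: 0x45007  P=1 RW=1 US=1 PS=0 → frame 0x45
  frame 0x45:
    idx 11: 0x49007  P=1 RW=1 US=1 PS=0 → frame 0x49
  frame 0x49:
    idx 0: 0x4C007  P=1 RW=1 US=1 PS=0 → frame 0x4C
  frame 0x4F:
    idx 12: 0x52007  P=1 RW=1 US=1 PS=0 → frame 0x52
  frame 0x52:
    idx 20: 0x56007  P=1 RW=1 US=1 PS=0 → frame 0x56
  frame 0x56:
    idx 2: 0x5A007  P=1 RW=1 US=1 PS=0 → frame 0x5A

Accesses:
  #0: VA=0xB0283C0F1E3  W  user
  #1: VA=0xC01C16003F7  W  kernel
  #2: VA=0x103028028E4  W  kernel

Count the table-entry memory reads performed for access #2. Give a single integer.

Per-access translation:
#0 VA=0xB0283C0F1E3 (w,user):
  L0 @0x30[22] → 0x33007  P=1,RW=1,US=1,PS=0
  L1 @0x33[10] → 0x37007  P=1,RW=1,US=1,PS=0
  L2 @0x37[30] → 0x3A007  P=1,RW=1,US=1,PS=0
  L3 @0x3A[15] → 0x3E007  P=1,RW=1,US=1,PS=0
  → PA=0x3E1E3  (4 entries read)
#1 VA=0xC01C16003F7 (w,kernel):
  L0 @0x30[24] → 0x41007  P=1,RW=1,US=1,PS=0
  L1 @0x41[7] → 0x45007  P=1,RW=1,US=1,PS=0
  L2 @0x45[11] → 0x49007  P=1,RW=1,US=1,PS=0
  L3 @0x49[0] → 0x4C007  P=1,RW=1,US=1,PS=0
  → PA=0x4C3F7  (4 entries read)
#2 VA=0x103028028E4 (w,kernel):
  L0 @0x30[2] → 0x4F007  P=1,RW=1,US=1,PS=0
  L1 @0x4F[12] → 0x52007  P=1,RW=1,US=1,PS=0
  L2 @0x52[20] → 0x56007  P=1,RW=1,US=1,PS=0
  L3 @0x56[2] → 0x5A007  P=1,RW=1,US=1,PS=0
  → PA=0x5A8E4  (4 entries read)

Entries read for #2: 4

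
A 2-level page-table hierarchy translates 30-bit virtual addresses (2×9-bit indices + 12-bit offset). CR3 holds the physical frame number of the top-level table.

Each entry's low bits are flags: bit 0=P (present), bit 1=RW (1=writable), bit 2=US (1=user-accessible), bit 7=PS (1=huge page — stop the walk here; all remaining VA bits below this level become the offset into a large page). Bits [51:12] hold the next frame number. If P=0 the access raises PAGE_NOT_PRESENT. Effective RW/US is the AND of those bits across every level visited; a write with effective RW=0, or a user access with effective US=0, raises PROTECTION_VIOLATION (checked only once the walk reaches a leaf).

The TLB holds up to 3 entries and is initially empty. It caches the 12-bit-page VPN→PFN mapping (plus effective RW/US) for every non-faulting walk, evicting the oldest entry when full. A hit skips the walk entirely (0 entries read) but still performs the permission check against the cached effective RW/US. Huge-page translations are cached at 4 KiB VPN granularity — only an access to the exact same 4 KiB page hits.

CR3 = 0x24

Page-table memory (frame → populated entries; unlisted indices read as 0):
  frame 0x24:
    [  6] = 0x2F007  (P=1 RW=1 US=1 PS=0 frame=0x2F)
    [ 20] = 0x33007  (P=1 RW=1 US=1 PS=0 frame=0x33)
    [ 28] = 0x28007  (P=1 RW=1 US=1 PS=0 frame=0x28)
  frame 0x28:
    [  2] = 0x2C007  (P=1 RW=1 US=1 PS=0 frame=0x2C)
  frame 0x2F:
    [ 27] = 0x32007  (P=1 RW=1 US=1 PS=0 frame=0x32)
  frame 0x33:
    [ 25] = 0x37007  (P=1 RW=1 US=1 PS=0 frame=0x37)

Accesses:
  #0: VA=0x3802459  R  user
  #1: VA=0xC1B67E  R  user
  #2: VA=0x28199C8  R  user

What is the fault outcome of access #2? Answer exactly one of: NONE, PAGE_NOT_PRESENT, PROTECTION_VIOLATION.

Trace:
#0 VA=0x3802459 (r,user):
  L0: frame=0x24 idx=28 entry=0x28007 [P=1 RW=1 US=1 PS=0]
  L1: frame=0x28 idx=2 entry=0x2C007 [P=1 RW=1 US=1 PS=0]
  ✓ 0x2C459  — 2 lookups
#1 VA=0xC1B67E (r,user):
  L0: frame=0x24 idx=6 entry=0x2F007 [P=1 RW=1 US=1 PS=0]
  L1: frame=0x2F idx=27 entry=0x32007 [P=1 RW=1 US=1 PS=0]
  ✓ 0x3267E  — 2 lookups
#2 VA=0x28199C8 (r,user):
  L0: frame=0x24 idx=20 entry=0x33007 [P=1 RW=1 US=1 PS=0]
  L1: frame=0x33 idx=25 entry=0x37007 [P=1 RW=1 US=1 PS=0]
  ✓ 0x379C8  — 2 lookups

Access #2 fault: NONE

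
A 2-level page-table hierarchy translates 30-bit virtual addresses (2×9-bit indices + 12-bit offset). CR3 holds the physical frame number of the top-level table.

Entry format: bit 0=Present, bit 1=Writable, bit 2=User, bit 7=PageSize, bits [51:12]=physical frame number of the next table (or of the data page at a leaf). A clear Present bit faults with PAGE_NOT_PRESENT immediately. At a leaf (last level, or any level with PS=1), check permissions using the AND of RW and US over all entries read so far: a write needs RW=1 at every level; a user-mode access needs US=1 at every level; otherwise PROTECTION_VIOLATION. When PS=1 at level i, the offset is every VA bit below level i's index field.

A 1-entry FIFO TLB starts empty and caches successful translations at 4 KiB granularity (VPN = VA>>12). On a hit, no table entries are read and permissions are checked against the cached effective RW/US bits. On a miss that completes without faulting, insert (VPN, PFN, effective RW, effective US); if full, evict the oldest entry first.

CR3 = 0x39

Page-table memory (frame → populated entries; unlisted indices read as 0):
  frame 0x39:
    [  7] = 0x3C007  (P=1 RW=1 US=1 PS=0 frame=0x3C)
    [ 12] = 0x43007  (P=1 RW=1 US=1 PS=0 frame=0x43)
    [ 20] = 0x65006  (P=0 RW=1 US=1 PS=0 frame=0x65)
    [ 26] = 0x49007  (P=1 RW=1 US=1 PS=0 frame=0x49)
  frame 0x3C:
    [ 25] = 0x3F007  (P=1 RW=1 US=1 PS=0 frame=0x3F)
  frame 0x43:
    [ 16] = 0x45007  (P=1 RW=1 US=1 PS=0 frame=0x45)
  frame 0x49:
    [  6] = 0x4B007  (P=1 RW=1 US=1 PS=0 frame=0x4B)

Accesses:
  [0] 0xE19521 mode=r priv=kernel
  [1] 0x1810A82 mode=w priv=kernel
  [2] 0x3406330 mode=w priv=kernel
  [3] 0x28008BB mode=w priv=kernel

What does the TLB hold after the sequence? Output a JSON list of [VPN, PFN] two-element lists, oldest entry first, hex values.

Walk each access:
#0 VA=0xE19521 (r,kernel):
  [0] read 0x39 idx=7: raw=0x3C007 flags P=1 W=1 U=1 S=0
  [1] read 0x3C idx=25: raw=0x3F007 flags P=1 W=1 U=1 S=0
  ✓ 0x3F521  — 2 lookups
#1 VA=0x1810A82 (w,kernel):
  [0] read 0x39 idx=12: raw=0x43007 flags P=1 W=1 U=1 S=0
  [1] read 0x43 idx=16: raw=0x45007 flags P=1 W=1 U=1 S=0
  ✓ 0x45A82  — 2 lookups
#2 VA=0x3406330 (w,kernel):
  [0] read 0x39 idx=26: raw=0x49007 flags P=1 W=1 U=1 S=0
  [1] read 0x49 idx=6: raw=0x4B007 flags P=1 W=1 U=1 S=0
  ✓ 0x4B330  — 2 lookups
#3 VA=0x28008BB (w,kernel):
  [0] read 0x39 idx=20: raw=0x65006 flags P=0 W=1 U=1 S=0
  → PAGE_NOT_PRESENT  (1 entries read)

TLB: [["0x3406", "0x4B"]]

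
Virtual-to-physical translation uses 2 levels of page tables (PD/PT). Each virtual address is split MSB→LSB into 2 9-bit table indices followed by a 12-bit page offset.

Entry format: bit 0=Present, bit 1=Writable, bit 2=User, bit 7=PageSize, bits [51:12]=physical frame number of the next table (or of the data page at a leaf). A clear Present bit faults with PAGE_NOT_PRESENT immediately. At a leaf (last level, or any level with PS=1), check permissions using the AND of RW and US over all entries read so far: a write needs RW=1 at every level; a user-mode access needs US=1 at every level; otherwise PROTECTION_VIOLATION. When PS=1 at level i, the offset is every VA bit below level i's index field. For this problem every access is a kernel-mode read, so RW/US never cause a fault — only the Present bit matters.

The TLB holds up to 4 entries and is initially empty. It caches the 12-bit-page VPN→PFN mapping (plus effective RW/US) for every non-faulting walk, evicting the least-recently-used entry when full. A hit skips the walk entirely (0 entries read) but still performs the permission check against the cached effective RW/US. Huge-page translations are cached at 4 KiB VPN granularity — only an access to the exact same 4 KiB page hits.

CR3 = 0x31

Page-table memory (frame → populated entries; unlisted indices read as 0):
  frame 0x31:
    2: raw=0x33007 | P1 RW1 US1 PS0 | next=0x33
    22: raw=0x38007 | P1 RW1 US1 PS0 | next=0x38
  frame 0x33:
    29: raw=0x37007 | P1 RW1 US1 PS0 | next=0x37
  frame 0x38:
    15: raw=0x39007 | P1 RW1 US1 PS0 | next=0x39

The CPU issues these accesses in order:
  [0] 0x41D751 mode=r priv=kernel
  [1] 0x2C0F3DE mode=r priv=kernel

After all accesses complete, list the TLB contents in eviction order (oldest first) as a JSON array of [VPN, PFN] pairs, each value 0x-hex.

Walk each access:
#0 VA=0x41D751 (r,kernel):
  L0 @0x31[2] → 0x33007  P=1,RW=1,US=1,PS=0
  L1 @0x33[29] → 0x37007  P=1,RW=1,US=1,PS=0
  ⇒ phys 0x37751  [2 reads]
#1 VA=0x2C0F3DE (r,kernel):
  L0 @0x31[22] → 0x38007  P=1,RW=1,US=1,PS=0
  L1 @0x38[15] → 0x39007  P=1,RW=1,US=1,PS=0
  ⇒ phys 0x393DE  [2 reads]

TLB: [["0x41D", "0x37"], ["0x2C0F", "0x39"]]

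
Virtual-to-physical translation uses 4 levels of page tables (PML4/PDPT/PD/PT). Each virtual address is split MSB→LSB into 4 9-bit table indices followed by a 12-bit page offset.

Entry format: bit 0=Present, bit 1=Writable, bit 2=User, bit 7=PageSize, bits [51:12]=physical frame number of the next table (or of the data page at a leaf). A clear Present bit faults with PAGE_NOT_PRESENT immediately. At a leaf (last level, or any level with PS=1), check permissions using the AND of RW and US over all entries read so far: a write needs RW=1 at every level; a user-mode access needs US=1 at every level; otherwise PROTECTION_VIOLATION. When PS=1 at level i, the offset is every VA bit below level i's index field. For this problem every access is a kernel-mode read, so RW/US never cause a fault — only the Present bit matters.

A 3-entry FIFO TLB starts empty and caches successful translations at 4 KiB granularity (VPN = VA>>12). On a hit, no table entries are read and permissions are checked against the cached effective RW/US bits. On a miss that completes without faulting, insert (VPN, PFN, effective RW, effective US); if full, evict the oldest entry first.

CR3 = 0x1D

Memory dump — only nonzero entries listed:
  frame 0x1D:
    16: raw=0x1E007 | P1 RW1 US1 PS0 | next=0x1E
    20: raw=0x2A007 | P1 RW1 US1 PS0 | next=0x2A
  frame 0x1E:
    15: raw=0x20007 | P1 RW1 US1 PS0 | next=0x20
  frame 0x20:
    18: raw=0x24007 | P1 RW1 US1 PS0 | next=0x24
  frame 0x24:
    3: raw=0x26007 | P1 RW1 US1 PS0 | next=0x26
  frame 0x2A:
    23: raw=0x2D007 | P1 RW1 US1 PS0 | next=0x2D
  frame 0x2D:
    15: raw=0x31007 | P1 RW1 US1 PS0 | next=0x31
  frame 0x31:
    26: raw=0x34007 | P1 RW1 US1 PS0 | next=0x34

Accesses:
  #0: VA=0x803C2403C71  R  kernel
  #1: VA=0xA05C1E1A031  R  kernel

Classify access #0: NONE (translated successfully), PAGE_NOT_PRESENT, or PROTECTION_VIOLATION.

Trace:
#0 VA=0x803C2403C71 (r,kernel):
  [0] read 0x1D idx=16: raw=0x1E007 flags P=1 W=1 U=1 S=0
  [1] read 0x1E idx=15: raw=0x20007 flags P=1 W=1 U=1 S=0
  [2] read 0x20 idx=18: raw=0x24007 flags P=1 W=1 U=1 S=0
  [3] read 0x24 idx=3: raw=0x26007 flags P=1 W=1 U=1 S=0
  ✓ 0x26C71  — 4 lookups
#1 VA=0xA05C1E1A031 (r,kernel):
  [0] read 0x1D idx=20: raw=0x2A007 flags P=1 W=1 U=1 S=0
  [1] read 0x2A idx=23: raw=0x2D007 flags P=1 W=1 U=1 S=0
  [2] read 0x2D idx=15: raw=0x31007 flags P=1 W=1 U=1 S=0
  [3] read 0x31 idx=26: raw=0x34007 flags P=1 W=1 U=1 S=0
  ✓ 0x34031  — 4 lookups

Access #0 fault: NONE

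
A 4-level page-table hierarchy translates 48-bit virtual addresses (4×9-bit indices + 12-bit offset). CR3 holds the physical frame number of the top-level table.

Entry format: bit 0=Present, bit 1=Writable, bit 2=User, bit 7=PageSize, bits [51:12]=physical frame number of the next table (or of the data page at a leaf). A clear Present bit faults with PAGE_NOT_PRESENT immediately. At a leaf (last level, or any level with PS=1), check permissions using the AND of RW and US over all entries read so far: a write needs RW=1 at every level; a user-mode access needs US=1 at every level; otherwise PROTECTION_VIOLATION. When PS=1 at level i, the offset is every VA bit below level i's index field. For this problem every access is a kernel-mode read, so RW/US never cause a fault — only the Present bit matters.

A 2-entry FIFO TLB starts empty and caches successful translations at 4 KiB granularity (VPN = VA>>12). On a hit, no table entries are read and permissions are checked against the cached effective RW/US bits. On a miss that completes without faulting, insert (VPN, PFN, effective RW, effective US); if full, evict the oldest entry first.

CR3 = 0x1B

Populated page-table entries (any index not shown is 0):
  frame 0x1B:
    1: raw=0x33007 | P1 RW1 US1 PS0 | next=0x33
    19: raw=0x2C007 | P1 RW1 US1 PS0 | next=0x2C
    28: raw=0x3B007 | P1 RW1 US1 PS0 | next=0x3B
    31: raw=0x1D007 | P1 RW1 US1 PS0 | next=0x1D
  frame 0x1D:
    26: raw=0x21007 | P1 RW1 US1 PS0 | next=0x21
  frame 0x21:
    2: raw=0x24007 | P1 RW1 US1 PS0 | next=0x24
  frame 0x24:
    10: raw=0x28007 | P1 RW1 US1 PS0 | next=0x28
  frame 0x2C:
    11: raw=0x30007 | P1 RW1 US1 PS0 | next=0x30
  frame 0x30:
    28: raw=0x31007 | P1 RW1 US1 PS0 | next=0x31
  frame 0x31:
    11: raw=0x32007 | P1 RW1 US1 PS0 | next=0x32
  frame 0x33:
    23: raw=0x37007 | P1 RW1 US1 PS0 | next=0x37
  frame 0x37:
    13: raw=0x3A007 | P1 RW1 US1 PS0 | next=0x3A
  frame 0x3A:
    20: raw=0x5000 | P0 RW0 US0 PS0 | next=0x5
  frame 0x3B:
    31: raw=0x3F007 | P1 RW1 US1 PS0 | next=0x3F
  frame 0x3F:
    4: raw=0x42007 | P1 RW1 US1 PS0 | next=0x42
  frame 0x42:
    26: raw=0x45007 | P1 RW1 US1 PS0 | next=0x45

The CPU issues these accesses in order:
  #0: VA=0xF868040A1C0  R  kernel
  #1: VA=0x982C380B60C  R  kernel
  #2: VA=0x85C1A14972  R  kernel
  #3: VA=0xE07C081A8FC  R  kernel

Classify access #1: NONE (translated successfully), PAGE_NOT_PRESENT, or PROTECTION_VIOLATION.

Per-access translation:
#0 VA=0xF868040A1C0 (r,kernel):
  lvl0: tbl 0x1B, slot 31 ⇒ 0x1D007 (P1/RW1/US1/PS0)
  lvl1: tbl 0x1D, slot 26 ⇒ 0x21007 (P1/RW1/US1/PS0)
  lvl2: tbl 0x21, slot 2 ⇒ 0x24007 (P1/RW1/US1/PS0)
  lvl3: tbl 0x24, slot 10 ⇒ 0x28007 (P1/RW1/US1/PS0)
  ⇒ phys 0x281C0  [4 reads]
#1 VA=0x982C380B60C (r,kernel):
  lvl0: tbl 0x1B, slot 19 ⇒ 0x2C007 (P1/RW1/US1/PS0)
  lvl1: tbl 0x2C, slot 11 ⇒ 0x30007 (P1/RW1/US1/PS0)
  lvl2: tbl 0x30, slot 28 ⇒ 0x31007 (P1/RW1/US1/PS0)
  lvl3: tbl 0x31, slot 11 ⇒ 0x32007 (P1/RW1/US1/PS0)
  ⇒ phys 0x3260C  [4 reads]
#2 VA=0x85C1A14972 (r,kernel):
  lvl0: tbl 0x1B, slot 1 ⇒ 0x33007 (P1/RW1/US1/PS0)
  lvl1: tbl 0x33, slot 23 ⇒ 0x37007 (P1/RW1/US1/PS0)
  lvl2: tbl 0x37, slot 13 ⇒ 0x3A007 (P1/RW1/US1/PS0)
  lvl3: tbl 0x3A, slot 20 ⇒ 0x5000 (P0/RW0/US0/PS0)
  ✗ PAGE_NOT_PRESENT  [4 reads]
#3 VA=0xE07C081A8FC (r,kernel):
  lvl0: tbl 0x1B, slot 28 ⇒ 0x3B007 (P1/RW1/US1/PS0)
  lvl1: tbl 0x3B, slot 31 ⇒ 0x3F007 (P1/RW1/US1/PS0)
  lvl2: tbl 0x3F, slot 4 ⇒ 0x42007 (P1/RW1/US1/PS0)
  lvl3: tbl 0x42, slot 26 ⇒ 0x45007 (P1/RW1/US1/PS0)
  ⇒ phys 0x458FC  [4 reads]

Access #1 fault: NONE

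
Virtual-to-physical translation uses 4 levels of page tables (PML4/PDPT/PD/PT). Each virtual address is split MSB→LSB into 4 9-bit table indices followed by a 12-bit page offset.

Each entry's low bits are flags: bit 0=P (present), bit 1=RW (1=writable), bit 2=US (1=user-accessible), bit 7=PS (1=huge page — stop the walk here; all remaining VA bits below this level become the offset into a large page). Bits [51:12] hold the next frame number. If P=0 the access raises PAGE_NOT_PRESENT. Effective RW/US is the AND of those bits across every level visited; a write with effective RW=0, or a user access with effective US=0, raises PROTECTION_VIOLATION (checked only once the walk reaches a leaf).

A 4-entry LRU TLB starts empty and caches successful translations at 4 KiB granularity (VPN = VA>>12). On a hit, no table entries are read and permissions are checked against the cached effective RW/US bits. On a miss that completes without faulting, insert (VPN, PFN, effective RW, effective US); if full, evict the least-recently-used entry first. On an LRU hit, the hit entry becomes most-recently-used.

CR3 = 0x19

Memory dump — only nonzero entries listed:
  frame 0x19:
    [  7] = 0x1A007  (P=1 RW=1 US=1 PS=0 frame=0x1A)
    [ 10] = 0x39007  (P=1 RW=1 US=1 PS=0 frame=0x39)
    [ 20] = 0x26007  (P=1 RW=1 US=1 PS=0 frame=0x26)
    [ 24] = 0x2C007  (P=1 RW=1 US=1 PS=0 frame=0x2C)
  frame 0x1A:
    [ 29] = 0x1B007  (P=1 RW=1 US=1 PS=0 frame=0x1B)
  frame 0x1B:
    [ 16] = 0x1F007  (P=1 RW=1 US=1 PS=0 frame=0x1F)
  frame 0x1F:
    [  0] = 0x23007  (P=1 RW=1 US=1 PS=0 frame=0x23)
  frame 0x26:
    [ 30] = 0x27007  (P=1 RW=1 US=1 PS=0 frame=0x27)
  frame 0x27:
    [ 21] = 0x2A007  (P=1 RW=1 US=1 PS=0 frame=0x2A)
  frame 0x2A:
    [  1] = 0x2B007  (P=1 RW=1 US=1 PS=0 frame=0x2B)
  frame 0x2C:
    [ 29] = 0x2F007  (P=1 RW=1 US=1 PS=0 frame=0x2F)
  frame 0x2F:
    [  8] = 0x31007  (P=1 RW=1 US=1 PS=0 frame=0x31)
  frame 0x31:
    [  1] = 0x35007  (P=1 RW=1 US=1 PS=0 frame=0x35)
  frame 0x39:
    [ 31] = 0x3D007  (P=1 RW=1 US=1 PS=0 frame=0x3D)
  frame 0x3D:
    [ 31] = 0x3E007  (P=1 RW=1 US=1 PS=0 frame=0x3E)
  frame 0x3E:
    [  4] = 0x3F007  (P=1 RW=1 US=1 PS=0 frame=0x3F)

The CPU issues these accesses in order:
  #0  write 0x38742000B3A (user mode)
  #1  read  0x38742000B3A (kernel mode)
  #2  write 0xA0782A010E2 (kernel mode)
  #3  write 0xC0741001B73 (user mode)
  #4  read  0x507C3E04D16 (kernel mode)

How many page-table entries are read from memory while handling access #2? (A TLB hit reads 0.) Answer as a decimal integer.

Trace:
#0 VA=0x38742000B3A (w,user):
  lvl0: tbl 0x19, slot 7 ⇒ 0x1A007 (P1/RW1/US1/PS0)
  lvl1: tbl 0x1A, slot 29 ⇒ 0x1B007 (P1/RW1/US1/PS0)
  lvl2: tbl 0x1B, slot 16 ⇒ 0x1F007 (P1/RW1/US1/PS0)
  lvl3: tbl 0x1F, slot 0 ⇒ 0x23007 (P1/RW1/US1/PS0)
  → PA=0x23B3A  (4 entries read)
#1 VA=0x38742000B3A (r,kernel):
  TLB hit vpn=0x38742000 → PA=0x23B3A
#2 VA=0xA0782A010E2 (w,kernel):
  lvl0: tbl 0x19, slot 20 ⇒ 0x26007 (P1/RW1/US1/PS0)
  lvl1: tbl 0x26, slot 30 ⇒ 0x27007 (P1/RW1/US1/PS0)
  lvl2: tbl 0x27, slot 21 ⇒ 0x2A007 (P1/RW1/US1/PS0)
  lvl3: tbl 0x2A, slot 1 ⇒ 0x2B007 (P1/RW1/US1/PS0)
  → PA=0x2B0E2  (4 entries read)
#3 VA=0xC0741001B73 (w,user):
  lvl0: tbl 0x19, slot 24 ⇒ 0x2C007 (P1/RW1/US1/PS0)
  lvl1: tbl 0x2C, slot 29 ⇒ 0x2F007 (P1/RW1/US1/PS0)
  lvl2: tbl 0x2F, slot 8 ⇒ 0x31007 (P1/RW1/US1/PS0)
  lvl3: tbl 0x31, slot 1 ⇒ 0x35007 (P1/RW1/US1/PS0)
  → PA=0x35B73  (4 entries read)
#4 VA=0x507C3E04D16 (r,kernel):
  lvl0: tbl 0x19, slot 10 ⇒ 0x39007 (P1/RW1/US1/PS0)
  lvl1: tbl 0x39, slot 31 ⇒ 0x3D007 (P1/RW1/US1/PS0)
  lvl2: tbl 0x3D, slot 31 ⇒ 0x3E007 (P1/RW1/US1/PS0)
  lvl3: tbl 0x3E, slot 4 ⇒ 0x3F007 (P1/RW1/US1/PS0)
  → PA=0x3FD16  (4 entries read)

Entries read for #2: 4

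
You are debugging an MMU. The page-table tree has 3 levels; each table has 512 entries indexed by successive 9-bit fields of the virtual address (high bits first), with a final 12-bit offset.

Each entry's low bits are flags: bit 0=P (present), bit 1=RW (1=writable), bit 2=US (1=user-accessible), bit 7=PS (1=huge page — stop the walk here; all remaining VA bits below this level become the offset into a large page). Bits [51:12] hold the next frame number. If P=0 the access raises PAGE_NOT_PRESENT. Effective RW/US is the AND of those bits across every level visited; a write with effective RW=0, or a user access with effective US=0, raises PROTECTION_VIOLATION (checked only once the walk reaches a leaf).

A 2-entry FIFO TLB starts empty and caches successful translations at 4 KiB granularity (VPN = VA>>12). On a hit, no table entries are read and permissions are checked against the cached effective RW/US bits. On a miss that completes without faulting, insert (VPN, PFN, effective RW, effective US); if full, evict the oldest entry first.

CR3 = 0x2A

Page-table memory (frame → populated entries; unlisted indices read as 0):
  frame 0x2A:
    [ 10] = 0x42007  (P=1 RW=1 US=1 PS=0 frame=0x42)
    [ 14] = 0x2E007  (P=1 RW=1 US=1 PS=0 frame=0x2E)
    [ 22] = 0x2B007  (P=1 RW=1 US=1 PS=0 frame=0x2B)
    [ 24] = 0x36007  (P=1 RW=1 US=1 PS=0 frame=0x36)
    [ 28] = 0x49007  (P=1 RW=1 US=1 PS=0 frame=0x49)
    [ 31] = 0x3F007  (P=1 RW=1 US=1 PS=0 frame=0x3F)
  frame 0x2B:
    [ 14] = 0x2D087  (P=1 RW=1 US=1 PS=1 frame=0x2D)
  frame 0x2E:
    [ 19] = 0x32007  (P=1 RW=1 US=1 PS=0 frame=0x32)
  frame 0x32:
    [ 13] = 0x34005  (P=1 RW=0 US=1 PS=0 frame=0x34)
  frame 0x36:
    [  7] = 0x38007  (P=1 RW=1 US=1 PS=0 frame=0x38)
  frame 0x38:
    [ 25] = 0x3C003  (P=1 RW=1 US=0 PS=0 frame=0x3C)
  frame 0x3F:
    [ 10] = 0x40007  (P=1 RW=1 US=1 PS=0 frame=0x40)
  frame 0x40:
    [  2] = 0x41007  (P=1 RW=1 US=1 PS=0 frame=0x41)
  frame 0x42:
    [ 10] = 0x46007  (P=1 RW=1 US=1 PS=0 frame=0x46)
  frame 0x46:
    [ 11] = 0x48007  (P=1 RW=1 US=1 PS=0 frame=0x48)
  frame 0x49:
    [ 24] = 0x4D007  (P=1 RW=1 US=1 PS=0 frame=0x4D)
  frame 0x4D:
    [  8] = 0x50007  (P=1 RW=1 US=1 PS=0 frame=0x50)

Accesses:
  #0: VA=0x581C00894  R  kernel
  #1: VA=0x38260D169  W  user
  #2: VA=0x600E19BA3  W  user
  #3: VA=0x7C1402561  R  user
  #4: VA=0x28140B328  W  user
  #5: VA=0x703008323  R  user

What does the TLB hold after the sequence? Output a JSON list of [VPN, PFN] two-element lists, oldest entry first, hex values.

Trace:
#0 VA=0x581C00894 (r,kernel):
  [0] read 0x2A idx=22: raw=0x2B007 flags P=1 W=1 U=1 S=0
  [1] read 0x2B idx=14: raw=0x2D087 flags P=1 W=1 U=1 S=1
  ✓ 0x2D894 (huge @L1)  — 2 lookups
#1 VA=0x38260D169 (w,user):
  [0] read 0x2A idx=14: raw=0x2E007 flags P=1 W=1 U=1 S=0
  [1] read 0x2E idx=19: raw=0x32007 flags P=1 W=1 U=1 S=0
  [2] read 0x32 idx=13: raw=0x34005 flags P=1 W=0 U=1 S=0
  ⇒ fault: PROTECTION_VIOLATION  — 3 lookups
#2 VA=0x600E19BA3 (w,user):
  [0] read 0x2A idx=24: raw=0x36007 flags P=1 W=1 U=1 S=0
  [1] read 0x36 idx=7: raw=0x38007 flags P=1 W=1 U=1 S=0
  [2] read 0x38 idx=25: raw=0x3C003 flags P=1 W=1 U=0 S=0
  ⇒ fault: PROTECTION_VIOLATION  — 3 lookups
#3 VA=0x7C1402561 (r,user):
  [0] read 0x2A idx=31: raw=0x3F007 flags P=1 W=1 U=1 S=0
  [1] read 0x3F idx=10: raw=0x40007 flags P=1 W=1 U=1 S=0
  [2] read 0x40 idx=2: raw=0x41007 flags P=1 W=1 U=1 S=0
  ✓ 0x41561  — 3 lookups
#4 VA=0x28140B328 (w,user):
  [0] read 0x2A idx=10: raw=0x42007 flags P=1 W=1 U=1 S=0
  [1] read 0x42 idx=10: raw=0x46007 flags P=1 W=1 U=1 S=0
  [2] read 0x46 idx=11: raw=0x48007 flags P=1 W=1 U=1 S=0
  ✓ 0x48328  — 3 lookups
#5 VA=0x703008323 (r,user):
  [0] read 0x2A idx=28: raw=0x49007 flags P=1 W=1 U=1 S=0
  [1] read 0x49 idx=24: raw=0x4D007 flags P=1 W=1 U=1 S=0
  [2] read 0x4D idx=8: raw=0x50007 flags P=1 W=1 U=1 S=0
  ✓ 0x50323  — 3 lookups

TLB: [["0x28140B", "0x48"], ["0x703008", "0x50"]]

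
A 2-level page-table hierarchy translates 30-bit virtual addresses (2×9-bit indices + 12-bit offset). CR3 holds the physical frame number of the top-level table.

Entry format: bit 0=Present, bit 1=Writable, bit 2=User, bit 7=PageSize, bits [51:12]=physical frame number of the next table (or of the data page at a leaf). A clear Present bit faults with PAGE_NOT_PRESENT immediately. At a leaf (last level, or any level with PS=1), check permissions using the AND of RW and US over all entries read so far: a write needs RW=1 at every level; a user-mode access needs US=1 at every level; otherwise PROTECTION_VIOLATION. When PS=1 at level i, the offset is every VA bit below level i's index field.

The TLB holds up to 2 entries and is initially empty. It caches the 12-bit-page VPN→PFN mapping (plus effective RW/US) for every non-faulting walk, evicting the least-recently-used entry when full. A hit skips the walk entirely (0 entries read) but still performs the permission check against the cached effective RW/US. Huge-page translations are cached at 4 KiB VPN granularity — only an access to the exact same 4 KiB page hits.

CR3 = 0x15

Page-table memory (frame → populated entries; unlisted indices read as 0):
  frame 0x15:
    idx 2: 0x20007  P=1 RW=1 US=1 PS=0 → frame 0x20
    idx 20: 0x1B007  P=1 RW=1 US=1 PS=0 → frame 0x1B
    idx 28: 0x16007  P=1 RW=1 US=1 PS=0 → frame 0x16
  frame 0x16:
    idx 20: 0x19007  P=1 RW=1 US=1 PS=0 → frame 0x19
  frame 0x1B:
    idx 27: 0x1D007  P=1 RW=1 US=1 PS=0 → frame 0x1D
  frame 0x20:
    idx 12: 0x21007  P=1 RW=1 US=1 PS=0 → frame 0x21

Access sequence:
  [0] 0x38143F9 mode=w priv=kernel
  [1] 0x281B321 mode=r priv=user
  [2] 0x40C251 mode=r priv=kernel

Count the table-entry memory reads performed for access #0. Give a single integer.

Trace:
#0 VA=0x38143F9 (w,kernel):
  L0 @0x15[28] → 0x16007  P=1,RW=1,US=1,PS=0
  L1 @0x16[20] → 0x19007  P=1,RW=1,US=1,PS=0
  → PA=0x193F9  (2 entries read)
#1 VA=0x281B321 (r,user):
  L0 @0x15[20] → 0x1B007  P=1,RW=1,US=1,PS=0
  L1 @0x1B[27] → 0x1D007  P=1,RW=1,US=1,PS=0
  → PA=0x1D321  (2 entries read)
#2 VA=0x40C251 (r,kernel):
  L0 @0x15[2] → 0x20007  P=1,RW=1,US=1,PS=0
  L1 @0x20[12] → 0x21007  P=1,RW=1,US=1,PS=0
  → PA=0x21251  (2 entries read)

Entries read for #0: 2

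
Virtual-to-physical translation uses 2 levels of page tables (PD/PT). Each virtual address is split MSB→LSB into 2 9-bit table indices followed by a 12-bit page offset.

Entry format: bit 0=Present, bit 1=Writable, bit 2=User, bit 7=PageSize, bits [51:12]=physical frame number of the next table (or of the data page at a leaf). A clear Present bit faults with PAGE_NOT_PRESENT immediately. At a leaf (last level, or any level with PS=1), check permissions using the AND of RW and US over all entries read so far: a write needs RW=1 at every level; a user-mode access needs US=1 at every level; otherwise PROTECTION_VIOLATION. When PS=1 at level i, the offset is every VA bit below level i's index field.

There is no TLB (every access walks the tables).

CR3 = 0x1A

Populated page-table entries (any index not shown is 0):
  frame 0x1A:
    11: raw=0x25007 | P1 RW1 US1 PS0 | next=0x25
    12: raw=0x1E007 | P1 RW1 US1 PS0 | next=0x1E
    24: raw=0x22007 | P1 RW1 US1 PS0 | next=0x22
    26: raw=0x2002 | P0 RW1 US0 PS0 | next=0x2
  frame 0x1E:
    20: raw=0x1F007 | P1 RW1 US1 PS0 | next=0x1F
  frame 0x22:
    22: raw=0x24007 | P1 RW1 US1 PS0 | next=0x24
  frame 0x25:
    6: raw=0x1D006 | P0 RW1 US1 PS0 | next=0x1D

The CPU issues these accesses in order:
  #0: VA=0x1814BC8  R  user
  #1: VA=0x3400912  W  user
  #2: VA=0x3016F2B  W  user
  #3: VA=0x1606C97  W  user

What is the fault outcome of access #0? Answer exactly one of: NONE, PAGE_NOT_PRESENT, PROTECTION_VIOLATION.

Walk each access:
#0 VA=0x1814BC8 (r,user):
  L0: frame=0x1A idx=12 entry=0x1E007 [P=1 RW=1 US=1 PS=0]
  L1: frame=0x1E idx=20 entry=0x1F007 [P=1 RW=1 US=1 PS=0]
  ✓ 0x1FBC8  — 2 lookups
#1 VA=0x3400912 (w,user):
  L0: frame=0x1A idx=26 entry=0x2002 [P=0 RW=1 US=0 PS=0]
  ⇒ fault: PAGE_NOT_PRESENT  — 1 lookups
#2 VA=0x3016F2B (w,user):
  L0: frame=0x1A idx=24 entry=0x22007 [P=1 RW=1 US=1 PS=0]
  L1: frame=0x22 idx=22 entry=0x24007 [P=1 RW=1 US=1 PS=0]
  ✓ 0x24F2B  — 2 lookups
#3 VA=0x1606C97 (w,user):
  L0: frame=0x1A idx=11 entry=0x25007 [P=1 RW=1 US=1 PS=0]
  L1: frame=0x25 idx=6 entry=0x1D006 [P=0 RW=1 US=1 PS=0]
  ⇒ fault: PAGE_NOT_PRESENT  — 2 lookups

Access #0 fault: NONE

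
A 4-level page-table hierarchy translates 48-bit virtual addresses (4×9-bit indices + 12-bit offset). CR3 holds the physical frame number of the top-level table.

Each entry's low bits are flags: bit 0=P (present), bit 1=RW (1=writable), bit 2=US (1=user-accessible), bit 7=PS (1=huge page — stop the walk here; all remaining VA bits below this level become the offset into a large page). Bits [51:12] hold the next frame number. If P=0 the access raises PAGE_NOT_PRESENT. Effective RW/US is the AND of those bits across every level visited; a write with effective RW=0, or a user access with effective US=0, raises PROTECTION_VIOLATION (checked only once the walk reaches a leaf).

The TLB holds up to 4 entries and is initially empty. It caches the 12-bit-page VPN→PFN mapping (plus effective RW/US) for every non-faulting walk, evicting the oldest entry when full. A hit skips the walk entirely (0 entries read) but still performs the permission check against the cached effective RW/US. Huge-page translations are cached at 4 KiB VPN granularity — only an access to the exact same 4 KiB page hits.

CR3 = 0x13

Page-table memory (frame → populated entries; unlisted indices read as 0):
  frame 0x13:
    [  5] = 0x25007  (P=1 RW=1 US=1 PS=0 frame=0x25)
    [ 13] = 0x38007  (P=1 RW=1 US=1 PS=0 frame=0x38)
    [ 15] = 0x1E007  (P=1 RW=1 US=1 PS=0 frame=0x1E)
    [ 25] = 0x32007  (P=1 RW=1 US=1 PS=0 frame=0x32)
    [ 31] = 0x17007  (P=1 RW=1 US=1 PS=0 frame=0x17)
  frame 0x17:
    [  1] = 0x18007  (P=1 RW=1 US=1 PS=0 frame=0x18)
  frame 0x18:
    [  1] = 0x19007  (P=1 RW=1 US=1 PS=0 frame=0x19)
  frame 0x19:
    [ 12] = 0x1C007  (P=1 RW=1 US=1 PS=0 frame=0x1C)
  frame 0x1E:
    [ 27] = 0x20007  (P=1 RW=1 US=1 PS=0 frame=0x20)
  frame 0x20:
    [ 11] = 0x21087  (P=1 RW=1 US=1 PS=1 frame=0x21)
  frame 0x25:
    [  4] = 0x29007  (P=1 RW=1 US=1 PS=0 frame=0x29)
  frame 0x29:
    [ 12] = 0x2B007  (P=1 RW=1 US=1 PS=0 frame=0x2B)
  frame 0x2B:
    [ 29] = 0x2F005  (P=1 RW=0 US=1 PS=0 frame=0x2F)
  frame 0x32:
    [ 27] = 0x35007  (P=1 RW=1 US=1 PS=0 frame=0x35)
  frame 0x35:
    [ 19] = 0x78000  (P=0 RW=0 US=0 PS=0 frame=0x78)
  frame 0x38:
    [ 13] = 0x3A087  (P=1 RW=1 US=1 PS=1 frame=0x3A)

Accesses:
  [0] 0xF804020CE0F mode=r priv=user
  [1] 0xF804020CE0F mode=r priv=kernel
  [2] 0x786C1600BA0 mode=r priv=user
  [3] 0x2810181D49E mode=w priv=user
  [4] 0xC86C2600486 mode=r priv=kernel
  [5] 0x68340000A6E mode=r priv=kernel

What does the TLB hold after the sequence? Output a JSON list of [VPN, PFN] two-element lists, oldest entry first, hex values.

Trace:
#0 VA=0xF804020CE0F (r,user):
  [0] read 0x13 idx=31: raw=0x17007 flags P=1 W=1 U=1 S=0
  [1] read 0x17 idx=1: raw=0x18007 flags P=1 W=1 U=1 S=0
  [2] read 0x18 idx=1: raw=0x19007 flags P=1 W=1 U=1 S=0
  [3] read 0x19 idx=12: raw=0x1C007 flags P=1 W=1 U=1 S=0
  ⇒ phys 0x1CE0F  [4 reads]
#1 VA=0xF804020CE0F (r,kernel):
  TLB hit vpn=0xF804020C → PA=0x1CE0F
#2 VA=0x786C1600BA0 (r,user):
  [0] read 0x13 idx=15: raw=0x1E007 flags P=1 W=1 U=1 S=0
  [1] read 0x1E idx=27: raw=0x20007 flags P=1 W=1 U=1 S=0
  [2] read 0x20 idx=11: raw=0x21087 flags P=1 W=1 U=1 S=1
  ⇒ phys 0x21BA0 (huge @L2)  [3 reads]
#3 VA=0x2810181D49E (w,user):
  [0] read 0x13 idx=5: raw=0x25007 flags P=1 W=1 U=1 S=0
  [1] read 0x25 idx=4: raw=0x29007 flags P=1 W=1 U=1 S=0
  [2] read 0x29 idx=12: raw=0x2B007 flags P=1 W=1 U=1 S=0
  [3] read 0x2B idx=29: raw=0x2F005 flags P=1 W=0 U=1 S=0
  ⇒ fault: PROTECTION_VIOLATION  — 4 lookups
#4 VA=0xC86C2600486 (r,kernel):
  [0] read 0x13 idx=25: raw=0x32007 flags P=1 W=1 U=1 S=0
  [1] read 0x32 idx=27: raw=0x35007 flags P=1 W=1 U=1 S=0
  [2] read 0x35 idx=19: raw=0x78000 flags P=0 W=0 U=0 S=0
  ⇒ fault: PAGE_NOT_PRESENT  — 3 lookups
#5 VA=0x68340000A6E (r,kernel):
  [0] read 0x13 idx=13: raw=0x38007 flags P=1 W=1 U=1 S=0
  [1] read 0x38 idx=13: raw=0x3A087 flags P=1 W=1 U=1 S=1
  ⇒ phys 0x3AA6E (huge @L1)  [2 reads]

TLB: [["0xF804020C", "0x1C"], ["0x786C1600", "0x21"], ["0x68340000", "0x3A"]]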